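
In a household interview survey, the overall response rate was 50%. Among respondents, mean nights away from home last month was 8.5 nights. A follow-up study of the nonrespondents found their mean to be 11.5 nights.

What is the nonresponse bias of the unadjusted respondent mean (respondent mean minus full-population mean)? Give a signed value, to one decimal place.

-1.5

Nonresponse fraction = 1 − 0.5 = 0.5.
Bias = (nonresponse fraction) × (respondent mean − nonrespondent mean)
     = 0.5 × (8.5 − 11.5) = 0.5 × -3 = -1.5.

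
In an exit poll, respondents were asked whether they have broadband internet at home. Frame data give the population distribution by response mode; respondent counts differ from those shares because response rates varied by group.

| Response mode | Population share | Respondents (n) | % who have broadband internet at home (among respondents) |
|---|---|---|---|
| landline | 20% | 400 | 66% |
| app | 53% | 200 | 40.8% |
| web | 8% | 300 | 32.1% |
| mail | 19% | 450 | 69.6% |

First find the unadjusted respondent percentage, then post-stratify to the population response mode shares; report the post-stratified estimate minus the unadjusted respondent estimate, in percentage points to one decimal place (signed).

-5.3 percentage points

Without adjustment, the pooled respondent share is:
  (400/1350)×66 + (200/1350)×40.8 + (300/1350)×32.1 + (450/1350)×69.6 = 55.9333%
Reweighting by population response mode shares:
  0.2×66 + 0.53×40.8 + 0.08×32.1 + 0.19×69.6 = 50.616%
Difference = 50.616 − 55.9333 = -5.3173 pp.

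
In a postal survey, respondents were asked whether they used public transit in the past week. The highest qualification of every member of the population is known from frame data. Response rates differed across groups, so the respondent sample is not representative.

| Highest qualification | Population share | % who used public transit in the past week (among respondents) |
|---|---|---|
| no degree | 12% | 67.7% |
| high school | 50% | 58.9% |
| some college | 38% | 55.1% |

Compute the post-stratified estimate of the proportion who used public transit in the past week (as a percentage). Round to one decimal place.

Reweight to the known highest qualification distribution:
  no degree: 0.12 × 67.7 = 8.124
  high school: 0.5 × 58.9 = 29.45
  some college: 0.38 × 55.1 = 20.938
Post-stratified estimate = 58.512 → 58.5%.

58.5%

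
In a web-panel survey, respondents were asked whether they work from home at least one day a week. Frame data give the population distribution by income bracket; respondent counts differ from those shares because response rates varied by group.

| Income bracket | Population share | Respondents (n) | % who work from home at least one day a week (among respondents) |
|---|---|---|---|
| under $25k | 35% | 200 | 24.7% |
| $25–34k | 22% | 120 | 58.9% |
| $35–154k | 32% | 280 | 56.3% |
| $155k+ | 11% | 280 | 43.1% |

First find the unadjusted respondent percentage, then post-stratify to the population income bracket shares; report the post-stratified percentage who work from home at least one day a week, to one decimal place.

44.4%

Without adjustment, the pooled respondent share is:
  (200/880)×24.7 + (120/880)×58.9 + (280/880)×56.3 + (280/880)×43.1 = 45.2727%
Post-stratified estimate weights by population shares:
  0.35×24.7 + 0.22×58.9 + 0.32×56.3 + 0.11×43.1 = 44.36%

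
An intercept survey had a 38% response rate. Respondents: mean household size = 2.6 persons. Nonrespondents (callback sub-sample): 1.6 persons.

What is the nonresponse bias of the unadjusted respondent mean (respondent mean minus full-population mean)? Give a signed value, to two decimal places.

Nonresponse fraction = 1 − 0.38 = 0.62.
Bias = (nonresponse fraction) × (respondent mean − nonrespondent mean)
     = 0.62 × (2.6 − 1.6) = 0.62 × 1 = 0.62.

+0.62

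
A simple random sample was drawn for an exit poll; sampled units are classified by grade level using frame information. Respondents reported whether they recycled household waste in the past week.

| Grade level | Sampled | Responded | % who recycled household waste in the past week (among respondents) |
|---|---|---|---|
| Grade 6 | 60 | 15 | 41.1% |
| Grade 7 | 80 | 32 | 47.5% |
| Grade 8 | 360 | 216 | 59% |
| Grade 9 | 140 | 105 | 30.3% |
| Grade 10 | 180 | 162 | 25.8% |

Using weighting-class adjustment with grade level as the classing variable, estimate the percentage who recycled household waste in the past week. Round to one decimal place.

Response rates by class: Grade 6 15/60 = 25%, Grade 7 32/80 = 40%, Grade 8 216/360 = 60%, Grade 9 105/140 = 75%, Grade 10 162/180 = 90%.
Inverse-response-rate weighting restores each class to its sampled count, so class totals weight by n_sampled:
  Grade 6: 60 × 41.1 = 2466
  Grade 7: 80 × 47.5 = 3800
  Grade 8: 360 × 59 = 21,240
  Grade 9: 140 × 30.3 = 4242
  Grade 10: 180 × 25.8 = 4644
Adjusted estimate = 36,392 / 820 = 44.3805 → 44.4%.

44.4%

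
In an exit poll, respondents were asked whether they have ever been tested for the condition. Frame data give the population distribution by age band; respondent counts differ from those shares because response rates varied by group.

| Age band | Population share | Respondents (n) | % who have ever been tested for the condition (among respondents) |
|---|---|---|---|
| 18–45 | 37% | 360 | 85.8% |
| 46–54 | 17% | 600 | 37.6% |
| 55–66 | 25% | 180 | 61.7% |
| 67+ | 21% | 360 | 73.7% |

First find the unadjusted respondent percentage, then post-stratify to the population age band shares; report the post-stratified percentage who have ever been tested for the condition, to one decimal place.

Without adjustment, the pooled respondent share is:
  (360/1500)×85.8 + (600/1500)×37.6 + (180/1500)×61.7 + (360/1500)×73.7 = 60.724%
Post-stratifying to population shares instead:
  0.37×85.8 + 0.17×37.6 + 0.25×61.7 + 0.21×73.7 = 69.04%

69.0%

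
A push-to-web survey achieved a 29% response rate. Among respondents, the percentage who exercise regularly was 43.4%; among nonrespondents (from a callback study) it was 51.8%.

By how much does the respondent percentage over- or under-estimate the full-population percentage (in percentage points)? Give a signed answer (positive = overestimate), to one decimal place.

Nonresponse fraction = 1 − 0.29 = 0.71.
Bias = (nonresponse fraction) × (respondent percentage − nonrespondent percentage)
     = 0.71 × (43.4 − 51.8) = 0.71 × -8.4 = -5.964.

-6.0 percentage points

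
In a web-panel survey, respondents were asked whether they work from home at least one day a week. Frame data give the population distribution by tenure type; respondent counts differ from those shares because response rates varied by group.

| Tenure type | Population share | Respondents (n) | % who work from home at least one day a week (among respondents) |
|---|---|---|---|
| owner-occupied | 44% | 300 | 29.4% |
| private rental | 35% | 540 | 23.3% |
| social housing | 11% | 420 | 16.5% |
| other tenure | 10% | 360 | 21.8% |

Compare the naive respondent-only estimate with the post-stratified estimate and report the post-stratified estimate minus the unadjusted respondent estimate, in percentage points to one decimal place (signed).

Naive respondent-only estimate (weights = respondent counts):
  (300/1620)×29.4 + (540/1620)×23.3 + (420/1620)×16.5 + (360/1620)×21.8 = 22.3333%
Reweighting by population tenure type shares:
  0.44×29.4 + 0.35×23.3 + 0.11×16.5 + 0.1×21.8 = 25.086%
Difference = 25.086 − 22.3333 = 2.7527 pp.

+2.8 percentage points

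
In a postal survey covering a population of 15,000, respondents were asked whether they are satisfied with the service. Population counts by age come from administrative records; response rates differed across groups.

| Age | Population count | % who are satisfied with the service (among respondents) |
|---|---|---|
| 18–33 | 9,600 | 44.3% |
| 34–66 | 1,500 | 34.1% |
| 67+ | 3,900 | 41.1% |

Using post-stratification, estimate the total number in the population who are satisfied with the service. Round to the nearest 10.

6,370

Estimated count per cell = population count × respondent percentage:
  18–33: 9,600 × 44.3% = 4252.8
  34–66: 1,500 × 34.1% = 511.5
  67+: 3,900 × 41.1% = 1602.9
Estimated total = 6367.2 → 6,370.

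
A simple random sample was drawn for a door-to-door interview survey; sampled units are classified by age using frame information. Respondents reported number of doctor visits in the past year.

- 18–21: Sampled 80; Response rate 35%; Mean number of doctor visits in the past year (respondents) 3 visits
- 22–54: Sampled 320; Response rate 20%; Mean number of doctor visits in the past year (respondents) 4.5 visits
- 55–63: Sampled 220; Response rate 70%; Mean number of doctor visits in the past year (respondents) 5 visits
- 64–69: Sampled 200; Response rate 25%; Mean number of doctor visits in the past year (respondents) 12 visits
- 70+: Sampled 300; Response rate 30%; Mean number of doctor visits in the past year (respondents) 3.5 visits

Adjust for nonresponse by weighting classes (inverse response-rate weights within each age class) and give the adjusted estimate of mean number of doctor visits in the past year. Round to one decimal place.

Weighting each respondent by the inverse class response rate inflates each class back to its sampled size, so the class weight is n_sampled:
  18–21: 80 × 3 = 240
  22–54: 320 × 4.5 = 1440
  55–63: 220 × 5 = 1100
  64–69: 200 × 12 = 2400
  70+: 300 × 3.5 = 1050
Adjusted estimate = 6230 / 1,120 = 5.5625 → 5.6.

5.6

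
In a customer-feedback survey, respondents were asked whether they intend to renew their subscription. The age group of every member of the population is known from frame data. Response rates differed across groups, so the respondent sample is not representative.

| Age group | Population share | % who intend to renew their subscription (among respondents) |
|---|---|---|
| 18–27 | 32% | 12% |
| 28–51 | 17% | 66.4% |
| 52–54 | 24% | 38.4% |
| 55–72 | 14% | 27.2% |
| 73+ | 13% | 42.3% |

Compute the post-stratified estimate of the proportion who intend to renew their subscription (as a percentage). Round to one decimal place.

Reweight to the known age group distribution:
  18–27: 0.32 × 12 = 3.84
  28–51: 0.17 × 66.4 = 11.288
  52–54: 0.24 × 38.4 = 9.216
  55–72: 0.14 × 27.2 = 3.808
  73+: 0.13 × 42.3 = 5.499
Post-stratified estimate = 33.651 → 33.7%.

33.7%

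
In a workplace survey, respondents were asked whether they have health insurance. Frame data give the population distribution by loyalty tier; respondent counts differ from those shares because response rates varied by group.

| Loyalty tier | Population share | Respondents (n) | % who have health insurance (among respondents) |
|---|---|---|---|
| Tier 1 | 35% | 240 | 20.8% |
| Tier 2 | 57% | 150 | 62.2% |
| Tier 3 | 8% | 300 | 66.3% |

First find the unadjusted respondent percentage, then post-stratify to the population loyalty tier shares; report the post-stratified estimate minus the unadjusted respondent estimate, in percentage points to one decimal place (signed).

Unadjusted (pooled respondent) estimate weights by respondent counts:
  (240/690)×20.8 + (150/690)×62.2 + (300/690)×66.3 = 49.5826%
Post-stratified estimate weights by population shares:
  0.35×20.8 + 0.57×62.2 + 0.08×66.3 = 48.038%
Difference = 48.038 − 49.5826 = -1.5446 pp.

-1.5 percentage points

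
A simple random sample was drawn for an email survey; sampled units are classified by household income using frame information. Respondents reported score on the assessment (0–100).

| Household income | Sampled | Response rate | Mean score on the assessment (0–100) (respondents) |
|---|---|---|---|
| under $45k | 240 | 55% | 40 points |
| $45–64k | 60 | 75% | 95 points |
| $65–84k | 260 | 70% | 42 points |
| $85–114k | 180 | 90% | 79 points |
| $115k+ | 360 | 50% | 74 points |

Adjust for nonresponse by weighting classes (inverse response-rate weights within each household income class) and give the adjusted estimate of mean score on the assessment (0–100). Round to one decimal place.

61.0

Weighting each respondent by the inverse class response rate inflates each class back to its sampled size, so the class weight is n_sampled:
  under $45k: 240 × 40 = 9600
  $45–64k: 60 × 95 = 5700
  $65–84k: 260 × 42 = 10,920
  $85–114k: 180 × 79 = 14,220
  $115k+: 360 × 74 = 26,640
Adjusted estimate = 67,080 / 1,100 = 60.9818 → 61.0.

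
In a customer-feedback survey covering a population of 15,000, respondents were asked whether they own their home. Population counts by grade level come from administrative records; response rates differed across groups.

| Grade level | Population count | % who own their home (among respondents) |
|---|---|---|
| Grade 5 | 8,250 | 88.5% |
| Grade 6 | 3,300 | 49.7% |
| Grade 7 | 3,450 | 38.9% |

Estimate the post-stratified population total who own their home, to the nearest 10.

10,280

Apply each group's respondent rate to its population count:
  Grade 5: 8,250 × 88.5% = 7301.25
  Grade 6: 3,300 × 49.7% = 1640.1
  Grade 7: 3,450 × 38.9% = 1342.05
Estimated total = 10283.4 → 10,280.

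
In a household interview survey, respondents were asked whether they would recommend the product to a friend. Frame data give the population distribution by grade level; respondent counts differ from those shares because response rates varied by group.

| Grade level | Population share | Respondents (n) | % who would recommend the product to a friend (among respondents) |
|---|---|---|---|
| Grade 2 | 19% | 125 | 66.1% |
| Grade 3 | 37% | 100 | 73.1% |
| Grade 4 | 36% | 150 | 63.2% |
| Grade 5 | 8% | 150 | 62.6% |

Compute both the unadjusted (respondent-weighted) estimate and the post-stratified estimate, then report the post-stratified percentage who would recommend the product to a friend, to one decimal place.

67.4%

Without adjustment, the pooled respondent share is:
  (125/525)×66.1 + (100/525)×73.1 + (150/525)×63.2 + (150/525)×62.6 = 65.6048%
Post-stratified estimate weights by population shares:
  0.19×66.1 + 0.37×73.1 + 0.36×63.2 + 0.08×62.6 = 67.366%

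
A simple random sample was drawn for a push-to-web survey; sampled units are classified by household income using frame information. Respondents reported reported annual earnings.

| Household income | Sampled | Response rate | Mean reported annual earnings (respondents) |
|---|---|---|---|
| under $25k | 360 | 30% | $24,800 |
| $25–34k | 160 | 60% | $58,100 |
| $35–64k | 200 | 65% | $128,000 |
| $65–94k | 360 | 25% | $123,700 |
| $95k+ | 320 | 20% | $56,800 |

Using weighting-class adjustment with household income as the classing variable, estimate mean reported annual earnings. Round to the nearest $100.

$76,100

Weighting each respondent by the inverse class response rate inflates each class back to its sampled size, so the class weight is n_sampled:
  under $25k: 360 × 24,800 = 8,928,000
  $25–34k: 160 × 58,100 = 9,296,000
  $35–64k: 200 × 128,000 = 25,600,000
  $65–94k: 360 × 123,700 = 44,532,000
  $95k+: 320 × 56,800 = 18,176,000
Adjusted estimate = 106,532,000 / 1,400 = 76094.3 → $76,100.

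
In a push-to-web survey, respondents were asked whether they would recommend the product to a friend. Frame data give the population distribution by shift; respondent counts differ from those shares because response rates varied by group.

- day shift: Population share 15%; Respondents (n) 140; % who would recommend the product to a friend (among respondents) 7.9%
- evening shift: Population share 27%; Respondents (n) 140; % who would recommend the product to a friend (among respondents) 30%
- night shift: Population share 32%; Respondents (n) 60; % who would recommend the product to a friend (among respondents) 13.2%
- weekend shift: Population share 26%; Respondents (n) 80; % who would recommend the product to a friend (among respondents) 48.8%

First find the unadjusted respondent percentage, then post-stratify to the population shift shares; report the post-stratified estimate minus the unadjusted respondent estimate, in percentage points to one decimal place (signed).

Without adjustment, the pooled respondent share is:
  (140/420)×7.9 + (140/420)×30 + (60/420)×13.2 + (80/420)×48.8 = 23.8143%
Reweighting by population shift shares:
  0.15×7.9 + 0.27×30 + 0.32×13.2 + 0.26×48.8 = 26.197%
Difference = 26.197 − 23.8143 = 2.3827 pp.

+2.4 percentage points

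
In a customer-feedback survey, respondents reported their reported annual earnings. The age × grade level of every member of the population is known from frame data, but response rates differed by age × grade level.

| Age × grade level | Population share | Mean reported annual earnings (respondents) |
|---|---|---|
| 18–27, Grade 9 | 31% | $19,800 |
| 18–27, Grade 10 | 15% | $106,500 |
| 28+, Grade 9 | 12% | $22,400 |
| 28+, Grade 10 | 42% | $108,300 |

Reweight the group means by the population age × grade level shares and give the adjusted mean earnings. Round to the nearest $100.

$70,300

Each cell contributes population-share × respondent value:
  18–27, Grade 9: 0.31 × 19,800 = 6138
  18–27, Grade 10: 0.15 × 106,500 = 15,975
  28+, Grade 9: 0.12 × 22,400 = 2688
  28+, Grade 10: 0.42 × 108,300 = 45,486
Post-stratified estimate = 70,287 → $70,300.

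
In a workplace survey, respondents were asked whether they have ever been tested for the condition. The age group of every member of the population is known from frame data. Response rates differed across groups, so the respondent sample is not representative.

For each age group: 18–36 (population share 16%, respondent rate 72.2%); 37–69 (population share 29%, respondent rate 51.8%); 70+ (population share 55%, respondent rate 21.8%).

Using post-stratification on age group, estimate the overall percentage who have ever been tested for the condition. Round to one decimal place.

38.6%

Each cell contributes population-share × respondent value:
  18–36: 0.16 × 72.2 = 11.552
  37–69: 0.29 × 51.8 = 15.022
  70+: 0.55 × 21.8 = 11.99
Post-stratified estimate = 38.564 → 38.6%.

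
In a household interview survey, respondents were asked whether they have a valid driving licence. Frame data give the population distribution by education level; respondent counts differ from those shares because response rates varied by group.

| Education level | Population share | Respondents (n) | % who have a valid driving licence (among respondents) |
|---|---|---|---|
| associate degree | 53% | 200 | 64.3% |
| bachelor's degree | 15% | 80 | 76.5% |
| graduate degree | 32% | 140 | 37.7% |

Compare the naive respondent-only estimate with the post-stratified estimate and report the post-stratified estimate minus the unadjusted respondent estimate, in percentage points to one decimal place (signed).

-0.1 percentage points

Without adjustment, the pooled respondent share is:
  (200/420)×64.3 + (80/420)×76.5 + (140/420)×37.7 = 57.7571%
Post-stratified estimate weights by population shares:
  0.53×64.3 + 0.15×76.5 + 0.32×37.7 = 57.618%
Difference = 57.618 − 57.7571 = -0.1391 pp.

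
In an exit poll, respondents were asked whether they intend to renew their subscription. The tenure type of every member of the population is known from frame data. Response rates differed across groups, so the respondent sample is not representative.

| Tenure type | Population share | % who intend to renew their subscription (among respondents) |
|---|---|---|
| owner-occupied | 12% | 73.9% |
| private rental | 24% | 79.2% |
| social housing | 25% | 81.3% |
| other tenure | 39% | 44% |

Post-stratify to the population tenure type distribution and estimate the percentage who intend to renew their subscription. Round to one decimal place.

Post-stratification weights by population share, not respondent share:
  owner-occupied: 0.12 × 73.9 = 8.868
  private rental: 0.24 × 79.2 = 19.008
  social housing: 0.25 × 81.3 = 20.325
  other tenure: 0.39 × 44 = 17.16
Post-stratified estimate = 65.361 → 65.4%.

65.4%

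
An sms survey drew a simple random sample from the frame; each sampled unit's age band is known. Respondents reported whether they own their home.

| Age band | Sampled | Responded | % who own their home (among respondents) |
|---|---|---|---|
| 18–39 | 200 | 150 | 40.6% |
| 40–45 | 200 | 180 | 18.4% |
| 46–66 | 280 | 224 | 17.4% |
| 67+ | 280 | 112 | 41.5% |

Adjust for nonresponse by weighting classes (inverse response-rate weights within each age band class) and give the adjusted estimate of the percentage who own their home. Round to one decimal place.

Class response rates: 18–39 150/200 = 75%, 40–45 180/200 = 90%, 46–66 224/280 = 80%, 67+ 112/280 = 40%.
With weight = n_sampled/n_responded per class, the weighted class total is n_sampled:
  18–39: 200 × 40.6 = 8120
  40–45: 200 × 18.4 = 3680
  46–66: 280 × 17.4 = 4872
  67+: 280 × 41.5 = 11,620
Adjusted estimate = 28,292 / 960 = 29.4708 → 29.5%.

29.5%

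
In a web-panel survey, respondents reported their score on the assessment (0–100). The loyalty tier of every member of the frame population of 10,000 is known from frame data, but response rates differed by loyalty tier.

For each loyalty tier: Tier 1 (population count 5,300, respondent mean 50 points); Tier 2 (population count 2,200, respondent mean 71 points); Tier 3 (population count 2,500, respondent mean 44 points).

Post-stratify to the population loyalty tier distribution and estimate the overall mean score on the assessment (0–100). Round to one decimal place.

53.1

Reweight to the known loyalty tier distribution:
  Tier 1: (5,300/10,000) × 50 = 26.5
  Tier 2: (2,200/10,000) × 71 = 15.62
  Tier 3: (2,500/10,000) × 44 = 11
Post-stratified estimate = 53.12 → 53.1.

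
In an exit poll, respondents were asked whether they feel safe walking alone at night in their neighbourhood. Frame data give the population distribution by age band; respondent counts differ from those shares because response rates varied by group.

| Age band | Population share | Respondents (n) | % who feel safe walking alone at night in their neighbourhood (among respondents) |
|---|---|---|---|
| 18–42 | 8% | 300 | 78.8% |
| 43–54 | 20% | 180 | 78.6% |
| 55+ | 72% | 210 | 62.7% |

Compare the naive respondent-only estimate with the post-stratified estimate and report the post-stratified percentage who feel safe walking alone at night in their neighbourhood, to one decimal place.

67.2%

Naive respondent-only estimate (weights = respondent counts):
  (300/690)×78.8 + (180/690)×78.6 + (210/690)×62.7 = 73.8478%
Reweighting by population age band shares:
  0.08×78.8 + 0.2×78.6 + 0.72×62.7 = 67.168%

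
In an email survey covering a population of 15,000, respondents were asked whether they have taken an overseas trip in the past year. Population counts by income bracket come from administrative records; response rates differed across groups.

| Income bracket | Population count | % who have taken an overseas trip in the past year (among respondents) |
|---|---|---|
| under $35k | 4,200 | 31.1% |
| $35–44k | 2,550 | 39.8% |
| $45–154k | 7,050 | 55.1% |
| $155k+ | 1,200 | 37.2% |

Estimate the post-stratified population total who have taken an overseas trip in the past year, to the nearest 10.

Each cell contributes its population count × the respondent rate:
  under $35k: 4,200 × 31.1% = 1306.2
  $35–44k: 2,550 × 39.8% = 1014.9
  $45–154k: 7,050 × 55.1% = 3884.55
  $155k+: 1,200 × 37.2% = 446.4
Estimated total = 6652.05 → 6,650.

6,650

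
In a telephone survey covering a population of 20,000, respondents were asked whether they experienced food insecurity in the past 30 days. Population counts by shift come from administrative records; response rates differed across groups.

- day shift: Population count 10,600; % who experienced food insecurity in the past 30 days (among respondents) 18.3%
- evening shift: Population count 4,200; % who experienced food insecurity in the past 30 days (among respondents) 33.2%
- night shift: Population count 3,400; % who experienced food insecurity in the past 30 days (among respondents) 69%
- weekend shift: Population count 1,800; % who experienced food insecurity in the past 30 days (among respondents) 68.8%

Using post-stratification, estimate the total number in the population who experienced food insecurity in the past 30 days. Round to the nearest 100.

Apply each group's respondent rate to its population count:
  day shift: 10,600 × 18.3% = 1939.8
  evening shift: 4,200 × 33.2% = 1394.4
  night shift: 3,400 × 69% = 2346
  weekend shift: 1,800 × 68.8% = 1238.4
Estimated total = 6918.6 → 6,900.

6,900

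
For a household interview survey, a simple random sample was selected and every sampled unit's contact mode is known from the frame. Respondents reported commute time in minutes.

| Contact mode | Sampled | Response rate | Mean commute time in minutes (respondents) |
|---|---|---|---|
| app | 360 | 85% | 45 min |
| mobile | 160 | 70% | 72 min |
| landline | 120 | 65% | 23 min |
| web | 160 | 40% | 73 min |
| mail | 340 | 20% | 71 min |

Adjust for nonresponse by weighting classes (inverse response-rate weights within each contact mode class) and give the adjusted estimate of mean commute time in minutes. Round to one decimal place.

With weight = n_sampled/n_responded per class, the weighted class total is n_sampled:
  app: 360 × 45 = 16,200
  mobile: 160 × 72 = 11,520
  landline: 120 × 23 = 2760
  web: 160 × 73 = 11,680
  mail: 340 × 71 = 24,140
Adjusted estimate = 66,300 / 1,140 = 58.1579 → 58.2.

58.2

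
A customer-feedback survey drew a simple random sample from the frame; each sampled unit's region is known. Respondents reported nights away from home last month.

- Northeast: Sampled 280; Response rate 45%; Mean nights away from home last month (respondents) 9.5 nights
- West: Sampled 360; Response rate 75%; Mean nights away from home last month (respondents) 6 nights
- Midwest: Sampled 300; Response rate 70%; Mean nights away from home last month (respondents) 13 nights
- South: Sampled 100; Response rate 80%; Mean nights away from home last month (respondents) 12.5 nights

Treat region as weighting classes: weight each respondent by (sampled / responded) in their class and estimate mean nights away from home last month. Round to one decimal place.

Inverse-response-rate weighting restores each class to its sampled count, so class totals weight by n_sampled:
  Northeast: 280 × 9.5 = 2660
  West: 360 × 6 = 2160
  Midwest: 300 × 13 = 3900
  South: 100 × 12.5 = 1250
Adjusted estimate = 9970 / 1,040 = 9.58654 → 9.6.

9.6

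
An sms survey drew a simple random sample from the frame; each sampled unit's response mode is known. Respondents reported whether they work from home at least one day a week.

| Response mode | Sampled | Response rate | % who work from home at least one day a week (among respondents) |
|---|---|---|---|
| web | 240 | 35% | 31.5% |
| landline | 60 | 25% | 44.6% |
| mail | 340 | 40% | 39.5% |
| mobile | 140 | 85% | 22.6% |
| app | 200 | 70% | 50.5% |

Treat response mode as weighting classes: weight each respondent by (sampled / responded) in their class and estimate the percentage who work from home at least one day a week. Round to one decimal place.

37.7%

Each respondent's weight = sampled/responded in their class; summing within a class gives n_sampled, so:
  web: 240 × 31.5 = 7560
  landline: 60 × 44.6 = 2676
  mail: 340 × 39.5 = 13,430
  mobile: 140 × 22.6 = 3164
  app: 200 × 50.5 = 10,100
Adjusted estimate = 36,930 / 980 = 37.6837 → 37.7%.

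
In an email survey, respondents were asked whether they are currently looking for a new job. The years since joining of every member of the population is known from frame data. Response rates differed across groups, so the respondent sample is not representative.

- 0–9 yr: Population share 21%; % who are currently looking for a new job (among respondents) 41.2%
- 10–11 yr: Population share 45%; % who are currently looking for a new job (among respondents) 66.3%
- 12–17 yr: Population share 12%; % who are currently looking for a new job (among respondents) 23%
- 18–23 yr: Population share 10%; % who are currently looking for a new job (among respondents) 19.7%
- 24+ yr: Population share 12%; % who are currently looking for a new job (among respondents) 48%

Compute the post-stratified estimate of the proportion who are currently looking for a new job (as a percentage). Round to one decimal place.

Reweight to the known years since joining distribution:
  0–9 yr: 0.21 × 41.2 = 8.652
  10–11 yr: 0.45 × 66.3 = 29.835
  12–17 yr: 0.12 × 23 = 2.76
  18–23 yr: 0.1 × 19.7 = 1.97
  24+ yr: 0.12 × 48 = 5.76
Post-stratified estimate = 48.977 → 49.0%.

49.0%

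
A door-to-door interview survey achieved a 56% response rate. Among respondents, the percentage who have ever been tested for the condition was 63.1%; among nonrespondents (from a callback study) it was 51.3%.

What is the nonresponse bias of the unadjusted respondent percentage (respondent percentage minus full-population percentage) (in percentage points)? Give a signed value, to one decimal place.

Nonresponse fraction = 1 − 0.56 = 0.44.
Bias = (nonresponse fraction) × (respondent percentage − nonrespondent percentage)
     = 0.44 × (63.1 − 51.3) = 0.44 × 11.8 = 5.192.

+5.2 percentage points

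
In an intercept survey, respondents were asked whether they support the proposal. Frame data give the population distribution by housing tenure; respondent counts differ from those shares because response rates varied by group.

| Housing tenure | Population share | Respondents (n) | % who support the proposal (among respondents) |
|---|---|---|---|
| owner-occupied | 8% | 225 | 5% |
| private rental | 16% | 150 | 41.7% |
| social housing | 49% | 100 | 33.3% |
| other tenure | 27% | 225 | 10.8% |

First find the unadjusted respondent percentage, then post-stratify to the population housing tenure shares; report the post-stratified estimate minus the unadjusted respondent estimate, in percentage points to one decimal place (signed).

+7.5 percentage points

Naive respondent-only estimate (weights = respondent counts):
  (225/700)×5 + (150/700)×41.7 + (100/700)×33.3 + (225/700)×10.8 = 18.7714%
Reweighting by population housing tenure shares:
  0.08×5 + 0.16×41.7 + 0.49×33.3 + 0.27×10.8 = 26.305%
Difference = 26.305 − 18.7714 = 7.5336 pp.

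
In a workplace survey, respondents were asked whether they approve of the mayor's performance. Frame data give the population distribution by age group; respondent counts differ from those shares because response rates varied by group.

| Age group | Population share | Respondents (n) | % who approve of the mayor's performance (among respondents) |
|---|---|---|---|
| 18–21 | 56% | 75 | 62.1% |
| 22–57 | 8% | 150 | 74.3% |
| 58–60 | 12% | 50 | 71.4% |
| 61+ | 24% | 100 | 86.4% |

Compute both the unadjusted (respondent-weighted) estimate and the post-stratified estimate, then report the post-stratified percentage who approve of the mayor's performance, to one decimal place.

70.0%

Naive respondent-only estimate (weights = respondent counts):
  (75/375)×62.1 + (150/375)×74.3 + (50/375)×71.4 + (100/375)×86.4 = 74.7%
Reweighting by population age group shares:
  0.56×62.1 + 0.08×74.3 + 0.12×71.4 + 0.24×86.4 = 70.024%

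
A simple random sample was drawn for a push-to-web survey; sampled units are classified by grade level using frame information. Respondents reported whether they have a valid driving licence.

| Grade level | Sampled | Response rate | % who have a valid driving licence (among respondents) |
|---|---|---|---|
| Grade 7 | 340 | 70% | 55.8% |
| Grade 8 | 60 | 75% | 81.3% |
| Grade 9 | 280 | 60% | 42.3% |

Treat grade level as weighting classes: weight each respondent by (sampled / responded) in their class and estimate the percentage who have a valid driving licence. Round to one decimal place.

Inverse-response-rate weighting restores each class to its sampled count, so class totals weight by n_sampled:
  Grade 7: 340 × 55.8 = 18,972
  Grade 8: 60 × 81.3 = 4878
  Grade 9: 280 × 42.3 = 11,844
Adjusted estimate = 35,694 / 680 = 52.4912 → 52.5%.

52.5%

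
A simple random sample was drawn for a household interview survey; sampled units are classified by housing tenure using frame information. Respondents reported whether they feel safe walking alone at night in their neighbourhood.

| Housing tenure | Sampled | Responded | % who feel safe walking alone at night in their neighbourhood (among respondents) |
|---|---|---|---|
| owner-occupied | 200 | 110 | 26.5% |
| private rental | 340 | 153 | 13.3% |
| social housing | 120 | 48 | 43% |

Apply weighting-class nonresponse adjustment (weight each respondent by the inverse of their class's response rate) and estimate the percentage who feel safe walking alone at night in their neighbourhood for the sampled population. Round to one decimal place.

22.7%

Class response rates: owner-occupied 110/200 = 55%, private rental 153/340 = 45%, social housing 48/120 = 40%.
Each respondent's weight = sampled/responded in their class; summing within a class gives n_sampled, so:
  owner-occupied: 200 × 26.5 = 5300
  private rental: 340 × 13.3 = 4522
  social housing: 120 × 43 = 5160
Adjusted estimate = 14,982 / 660 = 22.7 → 22.7%.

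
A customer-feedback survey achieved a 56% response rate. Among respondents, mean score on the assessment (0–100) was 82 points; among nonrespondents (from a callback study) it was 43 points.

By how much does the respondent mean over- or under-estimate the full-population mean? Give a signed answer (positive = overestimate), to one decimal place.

Nonresponse fraction = 1 − 0.56 = 0.44.
Bias = (nonresponse fraction) × (respondent mean − nonrespondent mean)
     = 0.44 × (82 − 43) = 0.44 × 39 = 17.16.

+17.2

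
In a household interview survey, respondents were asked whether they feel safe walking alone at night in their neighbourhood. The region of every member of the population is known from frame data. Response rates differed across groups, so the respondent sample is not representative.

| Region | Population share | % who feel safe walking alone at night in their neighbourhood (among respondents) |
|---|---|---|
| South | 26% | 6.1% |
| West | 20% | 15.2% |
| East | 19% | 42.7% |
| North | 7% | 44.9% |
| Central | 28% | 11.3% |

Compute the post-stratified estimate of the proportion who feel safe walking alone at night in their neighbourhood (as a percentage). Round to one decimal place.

Each cell contributes population-share × respondent value:
  South: 0.26 × 6.1 = 1.586
  West: 0.2 × 15.2 = 3.04
  East: 0.19 × 42.7 = 8.113
  North: 0.07 × 44.9 = 3.143
  Central: 0.28 × 11.3 = 3.164
Post-stratified estimate = 19.046 → 19.0%.

19.0%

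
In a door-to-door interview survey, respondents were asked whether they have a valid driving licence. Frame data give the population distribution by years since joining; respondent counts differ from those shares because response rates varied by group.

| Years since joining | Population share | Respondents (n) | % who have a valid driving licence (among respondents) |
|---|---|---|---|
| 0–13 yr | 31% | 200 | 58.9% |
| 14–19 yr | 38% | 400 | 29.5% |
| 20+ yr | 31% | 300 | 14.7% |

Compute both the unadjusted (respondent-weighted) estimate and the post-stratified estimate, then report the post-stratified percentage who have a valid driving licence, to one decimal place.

34.0%

Unadjusted (pooled respondent) estimate weights by respondent counts:
  (200/900)×58.9 + (400/900)×29.5 + (300/900)×14.7 = 31.1%
Post-stratified estimate weights by population shares:
  0.31×58.9 + 0.38×29.5 + 0.31×14.7 = 34.026%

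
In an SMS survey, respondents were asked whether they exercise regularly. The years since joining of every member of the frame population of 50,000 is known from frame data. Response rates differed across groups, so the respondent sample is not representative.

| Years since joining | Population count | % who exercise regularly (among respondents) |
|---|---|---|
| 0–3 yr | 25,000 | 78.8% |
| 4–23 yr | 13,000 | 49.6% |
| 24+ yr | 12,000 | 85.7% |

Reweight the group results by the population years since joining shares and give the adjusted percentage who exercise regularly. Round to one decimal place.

Post-stratification weights by population share, not respondent share:
  0–3 yr: (25,000/50,000) × 78.8 = 39.4
  4–23 yr: (13,000/50,000) × 49.6 = 12.896
  24+ yr: (12,000/50,000) × 85.7 = 20.568
Post-stratified estimate = 72.864 → 72.9%.

72.9%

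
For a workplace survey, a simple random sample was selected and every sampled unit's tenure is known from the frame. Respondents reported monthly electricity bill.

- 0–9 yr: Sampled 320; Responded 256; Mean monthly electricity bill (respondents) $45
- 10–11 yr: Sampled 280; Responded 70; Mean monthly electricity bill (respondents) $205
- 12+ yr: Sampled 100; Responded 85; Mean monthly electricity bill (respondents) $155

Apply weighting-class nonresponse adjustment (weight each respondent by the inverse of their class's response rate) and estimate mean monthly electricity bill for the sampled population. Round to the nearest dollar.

Class response rates: 0–9 yr 256/320 = 80%, 10–11 yr 70/280 = 25%, 12+ yr 85/100 = 85%.
Inverse-response-rate weighting restores each class to its sampled count, so class totals weight by n_sampled:
  0–9 yr: 320 × 45 = 14,400
  10–11 yr: 280 × 205 = 57,400
  12+ yr: 100 × 155 = 15,500
Adjusted estimate = 87,300 / 700 = 124.714 → $125.

$125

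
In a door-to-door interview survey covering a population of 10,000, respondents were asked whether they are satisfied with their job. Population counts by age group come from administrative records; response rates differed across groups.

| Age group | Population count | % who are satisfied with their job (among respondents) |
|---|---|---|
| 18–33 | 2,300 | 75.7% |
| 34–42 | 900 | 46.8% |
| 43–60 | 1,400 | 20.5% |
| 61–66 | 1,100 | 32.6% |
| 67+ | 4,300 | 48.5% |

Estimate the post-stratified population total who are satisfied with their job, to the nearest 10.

Estimated count per cell = population count × respondent percentage:
  18–33: 2,300 × 75.7% = 1741.1
  34–42: 900 × 46.8% = 421.2
  43–60: 1,400 × 20.5% = 287
  61–66: 1,100 × 32.6% = 358.6
  67+: 4,300 × 48.5% = 2085.5
Estimated total = 4893.4 → 4,890.

4,890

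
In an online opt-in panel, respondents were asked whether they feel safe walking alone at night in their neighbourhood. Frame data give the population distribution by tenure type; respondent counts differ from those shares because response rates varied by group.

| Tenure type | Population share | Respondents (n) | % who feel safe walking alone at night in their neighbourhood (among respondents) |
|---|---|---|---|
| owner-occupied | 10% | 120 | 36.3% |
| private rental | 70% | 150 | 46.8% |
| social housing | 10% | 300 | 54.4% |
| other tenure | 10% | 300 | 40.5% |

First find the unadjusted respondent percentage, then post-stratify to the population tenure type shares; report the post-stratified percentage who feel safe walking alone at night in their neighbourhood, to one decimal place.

Naive respondent-only estimate (weights = respondent counts):
  (120/870)×36.3 + (150/870)×46.8 + (300/870)×54.4 + (300/870)×40.5 = 45.8%
Post-stratifying to population shares instead:
  0.1×36.3 + 0.7×46.8 + 0.1×54.4 + 0.1×40.5 = 45.88%

45.9%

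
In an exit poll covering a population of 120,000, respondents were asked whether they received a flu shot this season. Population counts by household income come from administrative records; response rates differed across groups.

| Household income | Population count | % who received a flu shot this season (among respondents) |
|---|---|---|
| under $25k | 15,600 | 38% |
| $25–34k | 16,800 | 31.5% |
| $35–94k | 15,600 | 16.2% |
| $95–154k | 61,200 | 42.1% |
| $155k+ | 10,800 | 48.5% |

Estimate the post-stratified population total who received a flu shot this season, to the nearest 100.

44,800

Each cell contributes its population count × the respondent rate:
  under $25k: 15,600 × 38% = 5928
  $25–34k: 16,800 × 31.5% = 5292
  $35–94k: 15,600 × 16.2% = 2527.2
  $95–154k: 61,200 × 42.1% = 25765.2
  $155k+: 10,800 × 48.5% = 5238
Estimated total = 44750.4 → 44,800.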